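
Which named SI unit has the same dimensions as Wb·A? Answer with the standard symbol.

Wb = kg·m²·s⁻²·A⁻¹.
Combining: Wb·A = (kg·m²·s⁻²·A⁻¹) · A = kg·m²·s⁻².
kg·m²·s⁻² is the base-SI form of the joule.

J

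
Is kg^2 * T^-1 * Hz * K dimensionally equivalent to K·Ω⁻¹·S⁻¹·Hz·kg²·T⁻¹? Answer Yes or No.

Yes

Left side:
  T = Wb/m² (flux density = flux per area),
      = kg·s⁻²·A⁻¹.
  So T⁻¹ = kg⁻¹·s²·A.
  Hz = 1/s = s⁻¹ (frequency is cycles per second).
  Combining: kg²·T⁻¹·Hz·K = kg² · (kg⁻¹·s²·A) · s⁻¹ · K = kg·s·A·K.
Right side:
  Ω = kg·m²·s⁻³·A⁻².
  So Ω⁻¹ = kg⁻¹·m⁻²·s³·A².
  S = kg⁻¹·m⁻²·s³·A².
  So S⁻¹ = kg·m²·s⁻³·A⁻².
  Hz = s⁻¹.
  T = kg·s⁻²·A⁻¹.
  So T⁻¹ = kg⁻¹·s²·A.
  Combining: K·Ω⁻¹·S⁻¹·Hz·kg²·T⁻¹ = K · (kg⁻¹·m⁻²·s³·A²) · (kg·m²·s⁻³·A⁻²) · s⁻¹ · kg² · (kg⁻¹·s²·A) = kg·s·A·K.
Both reduce to kg·s·A·K.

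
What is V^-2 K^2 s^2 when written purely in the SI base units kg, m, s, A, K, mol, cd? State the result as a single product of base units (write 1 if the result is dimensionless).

kg⁻²·m⁻⁴·s⁸·A²·K²

V = W/A (potential = power per current),
    = kg·m²·s⁻³·A⁻¹.
So V⁻² = kg⁻²·m⁻⁴·s⁶·A².
Combining: V⁻²·K²·s² = (kg⁻²·m⁻⁴·s⁶·A²) · K² · s² = kg⁻²·m⁻⁴·s⁸·A²·K².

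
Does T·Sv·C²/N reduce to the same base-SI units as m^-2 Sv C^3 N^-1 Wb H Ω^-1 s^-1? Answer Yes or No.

No

Left side:
  T = Wb/m² (flux density = flux per area),
      = kg·s⁻²·A⁻¹.
  Sv = J/kg (equivalent dose = energy per mass),
      = m²·s⁻².
  N = kg·m/s² = kg·m·s⁻² (force = mass × acceleration).
  So N⁻¹ = kg⁻¹·m⁻¹·s².
  C = A·s = s·A (charge = current × time).
  So C² = s²·A².
  Combining: T·Sv·N⁻¹·C² = (kg·s⁻²·A⁻¹) · (m²·s⁻²) · (kg⁻¹·m⁻¹·s²) · (s²·A²) = m·A.
Right side:
  Sv = J/kg (equivalent dose = energy per mass),
      = m²·s⁻².
  C = A·s = s·A (charge = current × time).
  So C³ = s³·A³.
  N = kg·m/s² = kg·m·s⁻² (force = mass × acceleration).
  So N⁻¹ = kg⁻¹·m⁻¹·s².
  Wb = V·s (flux: a volt is a weber per second),
      = kg·m²·s⁻²·A⁻¹.
  H = Wb/A (inductance = flux per current),
      = kg·m²·s⁻²·A⁻².
  Ω = V/A (resistance = voltage per current),
      = kg·m²·s⁻³·A⁻².
  So Ω⁻¹ = kg⁻¹·m⁻²·s³·A².
  Combining: m⁻²·Sv·C³·N⁻¹·Wb·H·Ω⁻¹·s⁻¹ = m⁻² · (m²·s⁻²) · (s³·A³) · (kg⁻¹·m⁻¹·s²) · (kg·m²·s⁻²·A⁻¹) · (kg·m²·s⁻²·A⁻²) · (kg⁻¹·m⁻²·s³·A²) · s⁻¹ = m·s·A².
Left is m·A; right is m·s·A² — different.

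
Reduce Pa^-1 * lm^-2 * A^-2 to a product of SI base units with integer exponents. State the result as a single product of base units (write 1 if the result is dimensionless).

kg⁻¹·m·s²·A⁻²·cd⁻²

Pa = N/m² (pressure = force per area),
    = kg·m⁻¹·s⁻².
So Pa⁻¹ = kg⁻¹·m·s².
lm = cd·sr = cd (luminous flux; sr is dimensionless).
So lm⁻² = cd⁻².
Combining: Pa⁻¹·lm⁻²·A⁻² = (kg⁻¹·m·s²) · cd⁻² · A⁻² = kg⁻¹·m·s²·A⁻²·cd⁻².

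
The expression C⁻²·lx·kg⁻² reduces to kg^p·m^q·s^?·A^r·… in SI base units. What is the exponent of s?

C = A·s = s·A (charge = current × time).
So C⁻² = s⁻²·A⁻².
lx = lm/m² (illuminance = luminous flux per area),
    = m⁻²·cd.
Combining: C⁻²·lx·kg⁻² = (s⁻²·A⁻²) · (m⁻²·cd) · kg⁻² = kg⁻²·m⁻²·s⁻²·A⁻²·cd.
The exponent of s is -2.

-2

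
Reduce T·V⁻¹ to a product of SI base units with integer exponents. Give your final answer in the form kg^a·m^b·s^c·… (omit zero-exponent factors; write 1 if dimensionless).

m⁻²·s

T = Wb/m² (flux density = flux per area),
    = kg·s⁻²·A⁻¹.
V = W/A (potential = power per current),
    = kg·m²·s⁻³·A⁻¹.
So V⁻¹ = kg⁻¹·m⁻²·s³·A.
Combining: T·V⁻¹ = (kg·s⁻²·A⁻¹) · (kg⁻¹·m⁻²·s³·A) = m⁻²·s.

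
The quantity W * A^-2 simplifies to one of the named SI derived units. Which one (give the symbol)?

Ω

W = kg·m²·s⁻³.
Combining: W·A⁻² = (kg·m²·s⁻³) · A⁻² = kg·m²·s⁻³·A⁻².
kg·m²·s⁻³·A⁻² is the base-SI form of the ohm.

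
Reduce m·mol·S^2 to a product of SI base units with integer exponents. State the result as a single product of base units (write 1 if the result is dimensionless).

kg⁻²·m⁻³·s⁶·A⁴·mol

S = 1/Ω (conductance is reciprocal resistance),
    = kg⁻¹·m⁻²·s³·A².
So S² = kg⁻²·m⁻⁴·s⁶·A⁴.
Combining: m·mol·S² = m · mol · (kg⁻²·m⁻⁴·s⁶·A⁴) = kg⁻²·m⁻³·s⁶·A⁴·mol.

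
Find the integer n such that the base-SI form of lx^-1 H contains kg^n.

1

lx = lm/m² (illuminance = luminous flux per area),
    = m⁻²·cd.
So lx⁻¹ = m²·cd⁻¹.
H = Wb/A (inductance = flux per current),
    = kg·m²·s⁻²·A⁻².
Combining: lx⁻¹·H = (m²·cd⁻¹) · (kg·m²·s⁻²·A⁻²) = kg·m⁴·s⁻²·A⁻²·cd⁻¹.
The exponent of kg is 1.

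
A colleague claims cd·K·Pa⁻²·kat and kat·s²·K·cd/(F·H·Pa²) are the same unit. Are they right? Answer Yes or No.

Left side:
  Pa = N/m² (pressure = force per area),
      = kg·m⁻¹·s⁻².
  So Pa⁻² = kg⁻²·m²·s⁴.
  kat = mol/s = s⁻¹·mol (catalytic activity).
  Combining: cd·K·Pa⁻²·kat = cd · K · (kg⁻²·m²·s⁴) · (s⁻¹·mol) = kg⁻²·m²·s³·K·mol·cd.
Right side:
  F = C/V (capacitance = charge per voltage),
      = A·s/(kg·m²·s⁻³·A⁻¹) (substituting C and V),
      = kg⁻¹·m⁻²·s⁴·A².
  So F⁻¹ = kg·m²·s⁻⁴·A⁻².
  kat = mol/s = s⁻¹·mol (catalytic activity).
  H = Wb/A (inductance = flux per current),
      = kg·m²·s⁻²·A⁻².
  So H⁻¹ = kg⁻¹·m⁻²·s²·A².
  Pa = N/m² (pressure = force per area),
      = kg·m⁻¹·s⁻².
  So Pa⁻² = kg⁻²·m²·s⁴.
  Combining: F⁻¹·kat·s²·K·H⁻¹·cd·Pa⁻² = (kg·m²·s⁻⁴·A⁻²) · (s⁻¹·mol) · s² · K · (kg⁻¹·m⁻²·s²·A²) · cd · (kg⁻²·m²·s⁴) = kg⁻²·m²·s³·K·mol·cd.
Both reduce to kg⁻²·m²·s³·K·mol·cd.

Yes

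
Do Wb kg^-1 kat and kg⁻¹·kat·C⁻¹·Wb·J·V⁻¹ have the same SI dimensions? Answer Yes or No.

Yes

Left side:
  Wb = kg·m²·s⁻²·A⁻¹.
  kat = s⁻¹·mol.
  Combining: Wb·kg⁻¹·kat = (kg·m²·s⁻²·A⁻¹) · kg⁻¹ · (s⁻¹·mol) = m²·s⁻³·A⁻¹·mol.
Right side:
  kat = s⁻¹·mol.
  C = s·A.
  So C⁻¹ = s⁻¹·A⁻¹.
  Wb = kg·m²·s⁻²·A⁻¹.
  J = kg·m²·s⁻².
  V = kg·m²·s⁻³·A⁻¹.
  So V⁻¹ = kg⁻¹·m⁻²·s³·A.
  Combining: kg⁻¹·kat·C⁻¹·Wb·J·V⁻¹ = kg⁻¹ · (s⁻¹·mol) · (s⁻¹·A⁻¹) · (kg·m²·s⁻²·A⁻¹) · (kg·m²·s⁻²) · (kg⁻¹·m⁻²·s³·A) = m²·s⁻³·A⁻¹·mol.
Both reduce to m²·s⁻³·A⁻¹·mol.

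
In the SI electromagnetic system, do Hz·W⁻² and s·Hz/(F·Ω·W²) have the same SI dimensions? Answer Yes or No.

Yes

Left side:
  Hz = 1/s = s⁻¹ (frequency is cycles per second).
  W = J/s (power = energy per time),
      = kg·m²·s⁻³.
  So W⁻² = kg⁻²·m⁻⁴·s⁶.
  Combining: Hz·W⁻² = s⁻¹ · (kg⁻²·m⁻⁴·s⁶) = kg⁻²·m⁻⁴·s⁵.
Right side:
  F = C/V (capacitance = charge per voltage),
      = A·s/(kg·m²·s⁻³·A⁻¹) (substituting C and V),
      = kg⁻¹·m⁻²·s⁴·A².
  So F⁻¹ = kg·m²·s⁻⁴·A⁻².
  Ω = V/A (resistance = voltage per current),
      = kg·m²·s⁻³·A⁻².
  So Ω⁻¹ = kg⁻¹·m⁻²·s³·A².
  W = J/s (power = energy per time),
      = kg·m²·s⁻³.
  So W⁻² = kg⁻²·m⁻⁴·s⁶.
  Hz = 1/s = s⁻¹ (frequency is cycles per second).
  Combining: s·F⁻¹·Ω⁻¹·W⁻²·Hz = s · (kg·m²·s⁻⁴·A⁻²) · (kg⁻¹·m⁻²·s³·A²) · (kg⁻²·m⁻⁴·s⁶) · s⁻¹ = kg⁻²·m⁻⁴·s⁵.
Both reduce to kg⁻²·m⁻⁴·s⁵.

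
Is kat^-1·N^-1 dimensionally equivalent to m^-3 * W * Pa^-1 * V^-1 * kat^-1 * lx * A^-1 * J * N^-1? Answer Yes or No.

No

Left side:
  kat = s⁻¹·mol.
  So kat⁻¹ = s·mol⁻¹.
  N = kg·m·s⁻².
  So N⁻¹ = kg⁻¹·m⁻¹·s².
  Combining: kat⁻¹·N⁻¹ = (s·mol⁻¹) · (kg⁻¹·m⁻¹·s²) = kg⁻¹·m⁻¹·s³·mol⁻¹.
Right side:
  W = J/s (power = energy per time),
      = kg·m²·s⁻³.
  Pa = N/m² (pressure = force per area),
      = kg·m⁻¹·s⁻².
  So Pa⁻¹ = kg⁻¹·m·s².
  V = W/A (potential = power per current),
      = kg·m²·s⁻³·A⁻¹.
  So V⁻¹ = kg⁻¹·m⁻²·s³·A.
  kat = mol/s = s⁻¹·mol (catalytic activity).
  So kat⁻¹ = s·mol⁻¹.
  lx = lm/m² (illuminance = luminous flux per area),
      = m⁻²·cd.
  J = N·m (work = force × distance),
      = kg·m²·s⁻².
  N = kg·m/s² = kg·m·s⁻² (force = mass × acceleration).
  So N⁻¹ = kg⁻¹·m⁻¹·s².
  Combining: m⁻³·W·Pa⁻¹·V⁻¹·kat⁻¹·lx·A⁻¹·J·N⁻¹ = m⁻³ · (kg·m²·s⁻³) · (kg⁻¹·m·s²) · (kg⁻¹·m⁻²·s³·A) · (s·mol⁻¹) · (m⁻²·cd) · A⁻¹ · (kg·m²·s⁻²) · (kg⁻¹·m⁻¹·s²) = kg⁻¹·m⁻³·s³·mol⁻¹·cd.
Left is kg⁻¹·m⁻¹·s³·mol⁻¹; right is kg⁻¹·m⁻³·s³·mol⁻¹·cd — different.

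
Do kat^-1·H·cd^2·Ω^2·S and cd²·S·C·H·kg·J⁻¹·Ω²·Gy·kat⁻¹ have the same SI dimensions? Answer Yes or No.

Left side:
  kat = s⁻¹·mol.
  So kat⁻¹ = s·mol⁻¹.
  H = kg·m²·s⁻²·A⁻².
  Ω = kg·m²·s⁻³·A⁻².
  So Ω² = kg²·m⁴·s⁻⁶·A⁻⁴.
  S = kg⁻¹·m⁻²·s³·A².
  Combining: kat⁻¹·H·cd²·Ω²·S = (s·mol⁻¹) · (kg·m²·s⁻²·A⁻²) · cd² · (kg²·m⁴·s⁻⁶·A⁻⁴) · (kg⁻¹·m⁻²·s³·A²) = kg²·m⁴·s⁻⁴·A⁻⁴·mol⁻¹·cd².
Right side:
  S = 1/Ω (conductance is reciprocal resistance),
      = kg⁻¹·m⁻²·s³·A².
  C = A·s = s·A (charge = current × time).
  H = Wb/A (inductance = flux per current),
      = kg·m²·s⁻²·A⁻².
  J = N·m (work = force × distance),
      = kg·m²·s⁻².
  So J⁻¹ = kg⁻¹·m⁻²·s².
  Ω = V/A (resistance = voltage per current),
      = kg·m²·s⁻³·A⁻².
  So Ω² = kg²·m⁴·s⁻⁶·A⁻⁴.
  Gy = J/kg (absorbed dose = energy per mass),
      = m²·s⁻².
  kat = mol/s = s⁻¹·mol (catalytic activity).
  So kat⁻¹ = s·mol⁻¹.
  Combining: cd²·S·C·H·kg·J⁻¹·Ω²·Gy·kat⁻¹ = cd² · (kg⁻¹·m⁻²·s³·A²) · (s·A) · (kg·m²·s⁻²·A⁻²) · kg · (kg⁻¹·m⁻²·s²) · (kg²·m⁴·s⁻⁶·A⁻⁴) · (m²·s⁻²) · (s·mol⁻¹) = kg²·m⁴·s⁻³·A⁻³·mol⁻¹·cd².
Left is kg²·m⁴·s⁻⁴·A⁻⁴·mol⁻¹·cd²; right is kg²·m⁴·s⁻³·A⁻³·mol⁻¹·cd² — different.

No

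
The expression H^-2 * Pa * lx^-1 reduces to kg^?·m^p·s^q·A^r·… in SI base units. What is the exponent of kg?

-1

H = Wb/A (inductance = flux per current),
    = kg·m²·s⁻²·A⁻².
So H⁻² = kg⁻²·m⁻⁴·s⁴·A⁴.
Pa = N/m² (pressure = force per area),
    = kg·m⁻¹·s⁻².
lx = lm/m² (illuminance = luminous flux per area),
    = m⁻²·cd.
So lx⁻¹ = m²·cd⁻¹.
Combining: H⁻²·Pa·lx⁻¹ = (kg⁻²·m⁻⁴·s⁴·A⁴) · (kg·m⁻¹·s⁻²) · (m²·cd⁻¹) = kg⁻¹·m⁻³·s²·A⁴·cd⁻¹.
The exponent of kg is -1.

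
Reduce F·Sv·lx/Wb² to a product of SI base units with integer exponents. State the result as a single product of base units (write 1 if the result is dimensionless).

kg⁻³·m⁻⁶·s⁶·A⁴·cd

Wb = V·s (flux: a volt is a weber per second),
    = kg·m²·s⁻²·A⁻¹.
So Wb⁻² = kg⁻²·m⁻⁴·s⁴·A².
F = C/V (capacitance = charge per voltage),
    = A·s/(kg·m²·s⁻³·A⁻¹) (substituting C and V),
    = kg⁻¹·m⁻²·s⁴·A².
Sv = J/kg (equivalent dose = energy per mass),
    = m²·s⁻².
lx = lm/m² (illuminance = luminous flux per area),
    = m⁻²·cd.
Combining: Wb⁻²·F·Sv·lx = (kg⁻²·m⁻⁴·s⁴·A²) · (kg⁻¹·m⁻²·s⁴·A²) · (m²·s⁻²) · (m⁻²·cd) = kg⁻³·m⁻⁶·s⁶·A⁴·cd.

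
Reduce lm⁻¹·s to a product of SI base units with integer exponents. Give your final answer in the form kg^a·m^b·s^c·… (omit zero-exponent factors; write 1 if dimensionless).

lm = cd·sr = cd (luminous flux; sr is dimensionless).
So lm⁻¹ = cd⁻¹.
Combining: lm⁻¹·s = cd⁻¹ · s = s·cd⁻¹.

s·cd⁻¹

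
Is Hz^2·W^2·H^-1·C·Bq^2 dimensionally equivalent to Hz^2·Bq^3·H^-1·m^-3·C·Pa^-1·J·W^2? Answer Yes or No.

Left side:
  Hz = 1/s = s⁻¹ (frequency is cycles per second).
  So Hz² = s⁻².
  W = J/s (power = energy per time),
      = kg·m²·s⁻³.
  So W² = kg²·m⁴·s⁻⁶.
  H = Wb/A (inductance = flux per current),
      = kg·m²·s⁻²·A⁻².
  So H⁻¹ = kg⁻¹·m⁻²·s²·A².
  C = A·s = s·A (charge = current × time).
  Bq = 1/s = s⁻¹ (activity is decays per second).
  So Bq² = s⁻².
  Combining: Hz²·W²·H⁻¹·C·Bq² = s⁻² · (kg²·m⁴·s⁻⁶) · (kg⁻¹·m⁻²·s²·A²) · (s·A) · s⁻² = kg·m²·s⁻⁷·A³.
Right side:
  Hz = s⁻¹.
  So Hz² = s⁻².
  Bq = s⁻¹.
  So Bq³ = s⁻³.
  H = kg·m²·s⁻²·A⁻².
  So H⁻¹ = kg⁻¹·m⁻²·s²·A².
  C = s·A.
  Pa = kg·m⁻¹·s⁻².
  So Pa⁻¹ = kg⁻¹·m·s².
  J = kg·m²·s⁻².
  W = kg·m²·s⁻³.
  So W² = kg²·m⁴·s⁻⁶.
  Combining: Hz²·Bq³·H⁻¹·m⁻³·C·Pa⁻¹·J·W² = s⁻² · s⁻³ · (kg⁻¹·m⁻²·s²·A²) · m⁻³ · (s·A) · (kg⁻¹·m·s²) · (kg·m²·s⁻²) · (kg²·m⁴·s⁻⁶) = kg·m²·s⁻⁸·A³.
Left is kg·m²·s⁻⁷·A³; right is kg·m²·s⁻⁸·A³ — different.

No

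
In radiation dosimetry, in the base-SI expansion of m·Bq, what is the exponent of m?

Bq = 1/s = s⁻¹ (activity is decays per second).
Combining: m·Bq = m · s⁻¹ = m·s⁻¹.
The exponent of m is 1.

1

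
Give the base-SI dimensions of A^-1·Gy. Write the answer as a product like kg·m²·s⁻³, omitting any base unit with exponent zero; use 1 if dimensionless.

m²·s⁻²·A⁻¹

Gy = m²·s⁻².
Combining: A⁻¹·Gy = A⁻¹ · (m²·s⁻²) = m²·s⁻²·A⁻¹.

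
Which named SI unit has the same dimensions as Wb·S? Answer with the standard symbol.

C

Wb = V·s (flux: a volt is a weber per second),
    = kg·m²·s⁻²·A⁻¹.
S = 1/Ω (conductance is reciprocal resistance),
    = kg⁻¹·m⁻²·s³·A².
Combining: Wb·S = (kg·m²·s⁻²·A⁻¹) · (kg⁻¹·m⁻²·s³·A²) = s·A.
s·A is the base-SI form of the coulomb.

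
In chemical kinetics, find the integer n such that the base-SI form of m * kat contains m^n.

1

kat = mol/s = s⁻¹·mol (catalytic activity).
Combining: m·kat = m · (s⁻¹·mol) = m·s⁻¹·mol.
The exponent of m is 1.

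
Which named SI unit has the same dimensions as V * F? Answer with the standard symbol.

V = W/A (potential = power per current),
    = kg·m²·s⁻³·A⁻¹.
F = C/V (capacitance = charge per voltage),
    = A·s/(kg·m²·s⁻³·A⁻¹) (substituting C and V),
    = kg⁻¹·m⁻²·s⁴·A².
Combining: V·F = (kg·m²·s⁻³·A⁻¹) · (kg⁻¹·m⁻²·s⁴·A²) = s·A.
s·A is the base-SI form of the coulomb.

C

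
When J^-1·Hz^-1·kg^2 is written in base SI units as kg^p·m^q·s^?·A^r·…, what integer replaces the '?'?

3

J = N·m (work = force × distance),
    = kg·m²·s⁻².
So J⁻¹ = kg⁻¹·m⁻²·s².
Hz = 1/s = s⁻¹ (frequency is cycles per second).
So Hz⁻¹ = s.
Combining: J⁻¹·Hz⁻¹·kg² = (kg⁻¹·m⁻²·s²) · s · kg² = kg·m⁻²·s³.
The exponent of s is 3.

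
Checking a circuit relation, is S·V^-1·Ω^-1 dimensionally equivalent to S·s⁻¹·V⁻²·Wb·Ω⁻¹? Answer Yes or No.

Yes

Left side:
  S = kg⁻¹·m⁻²·s³·A².
  V = kg·m²·s⁻³·A⁻¹.
  So V⁻¹ = kg⁻¹·m⁻²·s³·A.
  Ω = kg·m²·s⁻³·A⁻².
  So Ω⁻¹ = kg⁻¹·m⁻²·s³·A².
  Combining: S·V⁻¹·Ω⁻¹ = (kg⁻¹·m⁻²·s³·A²) · (kg⁻¹·m⁻²·s³·A) · (kg⁻¹·m⁻²·s³·A²) = kg⁻³·m⁻⁶·s⁹·A⁵.
Right side:
  S = kg⁻¹·m⁻²·s³·A².
  V = kg·m²·s⁻³·A⁻¹.
  So V⁻² = kg⁻²·m⁻⁴·s⁶·A².
  Wb = kg·m²·s⁻²·A⁻¹.
  Ω = kg·m²·s⁻³·A⁻².
  So Ω⁻¹ = kg⁻¹·m⁻²·s³·A².
  Combining: S·s⁻¹·V⁻²·Wb·Ω⁻¹ = (kg⁻¹·m⁻²·s³·A²) · s⁻¹ · (kg⁻²·m⁻⁴·s⁶·A²) · (kg·m²·s⁻²·A⁻¹) · (kg⁻¹·m⁻²·s³·A²) = kg⁻³·m⁻⁶·s⁹·A⁵.
Both reduce to kg⁻³·m⁻⁶·s⁹·A⁵.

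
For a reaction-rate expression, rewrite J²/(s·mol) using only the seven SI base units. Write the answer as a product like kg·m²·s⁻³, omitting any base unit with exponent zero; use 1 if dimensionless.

J = N·m (work = force × distance),
    = kg·m²·s⁻².
So J² = kg²·m⁴·s⁻⁴.
Combining: s⁻¹·mol⁻¹·J² = s⁻¹ · mol⁻¹ · (kg²·m⁴·s⁻⁴) = kg²·m⁴·s⁻⁵·mol⁻¹.

kg²·m⁴·s⁻⁵·mol⁻¹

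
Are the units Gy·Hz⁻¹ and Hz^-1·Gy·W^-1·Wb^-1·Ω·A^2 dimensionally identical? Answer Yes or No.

Left side:
  Gy = J/kg (absorbed dose = energy per mass),
      = m²·s⁻².
  Hz = 1/s = s⁻¹ (frequency is cycles per second).
  So Hz⁻¹ = s.
  Combining: Gy·Hz⁻¹ = (m²·s⁻²) · s = m²·s⁻¹.
Right side:
  Hz = 1/s = s⁻¹ (frequency is cycles per second).
  So Hz⁻¹ = s.
  Gy = J/kg (absorbed dose = energy per mass),
      = m²·s⁻².
  W = J/s (power = energy per time),
      = kg·m²·s⁻³.
  So W⁻¹ = kg⁻¹·m⁻²·s³.
  Wb = V·s (flux: a volt is a weber per second),
      = kg·m²·s⁻²·A⁻¹.
  So Wb⁻¹ = kg⁻¹·m⁻²·s²·A.
  Ω = V/A (resistance = voltage per current),
      = kg·m²·s⁻³·A⁻².
  Combining: Hz⁻¹·Gy·W⁻¹·Wb⁻¹·Ω·A² = s · (m²·s⁻²) · (kg⁻¹·m⁻²·s³) · (kg⁻¹·m⁻²·s²·A) · (kg·m²·s⁻³·A⁻²) · A² = kg⁻¹·s·A.
Left is m²·s⁻¹; right is kg⁻¹·s·A — different.

No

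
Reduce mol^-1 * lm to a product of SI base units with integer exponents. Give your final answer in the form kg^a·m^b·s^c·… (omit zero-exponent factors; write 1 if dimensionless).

lm = cd.
Combining: mol⁻¹·lm = mol⁻¹ · cd = mol⁻¹·cd.

mol⁻¹·cd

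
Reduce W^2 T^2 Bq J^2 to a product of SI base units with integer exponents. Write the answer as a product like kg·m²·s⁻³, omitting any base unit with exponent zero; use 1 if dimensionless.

W = J/s (power = energy per time),
    = kg·m²·s⁻³.
So W² = kg²·m⁴·s⁻⁶.
T = Wb/m² (flux density = flux per area),
    = kg·s⁻²·A⁻¹.
So T² = kg²·s⁻⁴·A⁻².
Bq = 1/s = s⁻¹ (activity is decays per second).
J = N·m (work = force × distance),
    = kg·m²·s⁻².
So J² = kg²·m⁴·s⁻⁴.
Combining: W²·T²·Bq·J² = (kg²·m⁴·s⁻⁶) · (kg²·s⁻⁴·A⁻²) · s⁻¹ · (kg²·m⁴·s⁻⁴) = kg⁶·m⁸·s⁻¹⁵·A⁻².

kg⁶·m⁸·s⁻¹⁵·A⁻²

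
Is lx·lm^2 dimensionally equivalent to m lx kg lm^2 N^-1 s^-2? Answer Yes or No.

Yes

Left side:
  lx = lm/m² (illuminance = luminous flux per area),
      = m⁻²·cd.
  lm = cd·sr = cd (luminous flux; sr is dimensionless).
  So lm² = cd².
  Combining: lx·lm² = (m⁻²·cd) · cd² = m⁻²·cd³.
Right side:
  lx = m⁻²·cd.
  lm = cd.
  So lm² = cd².
  N = kg·m·s⁻².
  So N⁻¹ = kg⁻¹·m⁻¹·s².
  Combining: m·lx·kg·lm²·N⁻¹·s⁻² = m · (m⁻²·cd) · kg · cd² · (kg⁻¹·m⁻¹·s²) · s⁻² = m⁻²·cd³.
Both reduce to m⁻²·cd³.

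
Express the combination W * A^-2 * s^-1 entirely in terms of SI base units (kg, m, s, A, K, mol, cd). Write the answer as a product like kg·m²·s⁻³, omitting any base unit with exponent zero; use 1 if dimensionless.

kg·m²·s⁻⁴·A⁻²

W = J/s (power = energy per time),
    = kg·m²·s⁻³.
Combining: W·A⁻²·s⁻¹ = (kg·m²·s⁻³) · A⁻² · s⁻¹ = kg·m²·s⁻⁴·A⁻².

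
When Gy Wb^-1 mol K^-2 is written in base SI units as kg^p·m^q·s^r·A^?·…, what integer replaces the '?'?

Gy = J/kg (absorbed dose = energy per mass),
    = m²·s⁻².
Wb = V·s (flux: a volt is a weber per second),
    = kg·m²·s⁻²·A⁻¹.
So Wb⁻¹ = kg⁻¹·m⁻²·s²·A.
Combining: Gy·Wb⁻¹·mol·K⁻² = (m²·s⁻²) · (kg⁻¹·m⁻²·s²·A) · mol · K⁻² = kg⁻¹·A·K⁻²·mol.
The exponent of A is 1.

1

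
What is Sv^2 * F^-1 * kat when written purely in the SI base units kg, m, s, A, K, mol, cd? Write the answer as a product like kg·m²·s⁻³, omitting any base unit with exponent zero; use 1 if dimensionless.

kg·m⁶·s⁻⁹·A⁻²·mol

Sv = m²·s⁻².
So Sv² = m⁴·s⁻⁴.
F = kg⁻¹·m⁻²·s⁴·A².
So F⁻¹ = kg·m²·s⁻⁴·A⁻².
kat = s⁻¹·mol.
Combining: Sv²·F⁻¹·kat = (m⁴·s⁻⁴) · (kg·m²·s⁻⁴·A⁻²) · (s⁻¹·mol) = kg·m⁶·s⁻⁹·A⁻²·mol.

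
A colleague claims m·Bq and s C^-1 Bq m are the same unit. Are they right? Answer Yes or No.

Left side:
  Bq = 1/s = s⁻¹ (activity is decays per second).
  Combining: m·Bq = m · s⁻¹ = m·s⁻¹.
Right side:
  C = s·A.
  So C⁻¹ = s⁻¹·A⁻¹.
  Bq = s⁻¹.
  Combining: s·C⁻¹·Bq·m = s · (s⁻¹·A⁻¹) · s⁻¹ · m = m·s⁻¹·A⁻¹.
Left is m·s⁻¹; right is m·s⁻¹·A⁻¹ — different.

No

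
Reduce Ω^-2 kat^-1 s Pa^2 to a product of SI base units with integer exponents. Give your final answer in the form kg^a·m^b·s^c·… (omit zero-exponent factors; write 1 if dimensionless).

m⁻⁶·s⁴·A⁴·mol⁻¹

Ω = kg·m²·s⁻³·A⁻².
So Ω⁻² = kg⁻²·m⁻⁴·s⁶·A⁴.
kat = s⁻¹·mol.
So kat⁻¹ = s·mol⁻¹.
Pa = kg·m⁻¹·s⁻².
So Pa² = kg²·m⁻²·s⁻⁴.
Combining: Ω⁻²·kat⁻¹·s·Pa² = (kg⁻²·m⁻⁴·s⁶·A⁴) · (s·mol⁻¹) · s · (kg²·m⁻²·s⁻⁴) = m⁻⁶·s⁴·A⁴·mol⁻¹.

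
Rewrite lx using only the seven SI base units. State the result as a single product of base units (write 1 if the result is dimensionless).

m⁻²·cd

lx = lm/m² (illuminance = luminous flux per area),
    = m⁻²·cd.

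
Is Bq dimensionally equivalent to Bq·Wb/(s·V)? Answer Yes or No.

Left side:
  Bq = s⁻¹.
Right side:
  Bq = 1/s = s⁻¹ (activity is decays per second).
  Wb = V·s (flux: a volt is a weber per second),
      = kg·m²·s⁻²·A⁻¹.
  V = W/A (potential = power per current),
      = kg·m²·s⁻³·A⁻¹.
  So V⁻¹ = kg⁻¹·m⁻²·s³·A.
  Combining: Bq·s⁻¹·Wb·V⁻¹ = s⁻¹ · s⁻¹ · (kg·m²·s⁻²·A⁻¹) · (kg⁻¹·m⁻²·s³·A) = s⁻¹.
Both reduce to s⁻¹.

Yes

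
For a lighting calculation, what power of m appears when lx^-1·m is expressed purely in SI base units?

lx = lm/m² (illuminance = luminous flux per area),
    = m⁻²·cd.
So lx⁻¹ = m²·cd⁻¹.
Combining: lx⁻¹·m = (m²·cd⁻¹) · m = m³·cd⁻¹.
The exponent of m is 3.

3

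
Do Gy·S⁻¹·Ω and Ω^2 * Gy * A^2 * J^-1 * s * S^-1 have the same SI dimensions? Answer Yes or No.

Yes

Left side:
  Gy = J/kg (absorbed dose = energy per mass),
      = m²·s⁻².
  S = 1/Ω (conductance is reciprocal resistance),
      = kg⁻¹·m⁻²·s³·A².
  So S⁻¹ = kg·m²·s⁻³·A⁻².
  Ω = V/A (resistance = voltage per current),
      = kg·m²·s⁻³·A⁻².
  Combining: Gy·S⁻¹·Ω = (m²·s⁻²) · (kg·m²·s⁻³·A⁻²) · (kg·m²·s⁻³·A⁻²) = kg²·m⁶·s⁻⁸·A⁻⁴.
Right side:
  Ω = V/A (resistance = voltage per current),
      = kg·m²·s⁻³·A⁻².
  So Ω² = kg²·m⁴·s⁻⁶·A⁻⁴.
  Gy = J/kg (absorbed dose = energy per mass),
      = m²·s⁻².
  J = N·m (work = force × distance),
      = kg·m²·s⁻².
  So J⁻¹ = kg⁻¹·m⁻²·s².
  S = 1/Ω (conductance is reciprocal resistance),
      = kg⁻¹·m⁻²·s³·A².
  So S⁻¹ = kg·m²·s⁻³·A⁻².
  Combining: Ω²·Gy·A²·J⁻¹·s·S⁻¹ = (kg²·m⁴·s⁻⁶·A⁻⁴) · (m²·s⁻²) · A² · (kg⁻¹·m⁻²·s²) · s · (kg·m²·s⁻³·A⁻²) = kg²·m⁶·s⁻⁸·A⁻⁴.
Both reduce to kg²·m⁶·s⁻⁸·A⁻⁴.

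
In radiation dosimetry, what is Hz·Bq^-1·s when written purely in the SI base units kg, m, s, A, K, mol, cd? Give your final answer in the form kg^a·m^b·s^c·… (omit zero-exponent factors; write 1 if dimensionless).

s

Hz = 1/s = s⁻¹ (frequency is cycles per second).
Bq = 1/s = s⁻¹ (activity is decays per second).
So Bq⁻¹ = s.
Combining: Hz·Bq⁻¹·s = s⁻¹ · s · s = s.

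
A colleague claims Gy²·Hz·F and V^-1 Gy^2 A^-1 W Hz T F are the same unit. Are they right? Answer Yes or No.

No

Left side:
  Gy = J/kg (absorbed dose = energy per mass),
      = m²·s⁻².
  So Gy² = m⁴·s⁻⁴.
  Hz = 1/s = s⁻¹ (frequency is cycles per second).
  F = C/V (capacitance = charge per voltage),
      = A·s/(kg·m²·s⁻³·A⁻¹) (substituting C and V),
      = kg⁻¹·m⁻²·s⁴·A².
  Combining: Gy²·Hz·F = (m⁴·s⁻⁴) · s⁻¹ · (kg⁻¹·m⁻²·s⁴·A²) = kg⁻¹·m²·s⁻¹·A².
Right side:
  V = W/A (potential = power per current),
      = kg·m²·s⁻³·A⁻¹.
  So V⁻¹ = kg⁻¹·m⁻²·s³·A.
  Gy = J/kg (absorbed dose = energy per mass),
      = m²·s⁻².
  So Gy² = m⁴·s⁻⁴.
  W = J/s (power = energy per time),
      = kg·m²·s⁻³.
  Hz = 1/s = s⁻¹ (frequency is cycles per second).
  T = Wb/m² (flux density = flux per area),
      = kg·s⁻²·A⁻¹.
  F = C/V (capacitance = charge per voltage),
      = A·s/(kg·m²·s⁻³·A⁻¹) (substituting C and V),
      = kg⁻¹·m⁻²·s⁴·A².
  Combining: V⁻¹·Gy²·A⁻¹·W·Hz·T·F = (kg⁻¹·m⁻²·s³·A) · (m⁴·s⁻⁴) · A⁻¹ · (kg·m²·s⁻³) · s⁻¹ · (kg·s⁻²·A⁻¹) · (kg⁻¹·m⁻²·s⁴·A²) = m²·s⁻³·A.
Left is kg⁻¹·m²·s⁻¹·A²; right is m²·s⁻³·A — different.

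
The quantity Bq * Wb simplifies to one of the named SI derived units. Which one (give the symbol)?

Bq = 1/s = s⁻¹ (activity is decays per second).
Wb = V·s (flux: a volt is a weber per second),
    = kg·m²·s⁻²·A⁻¹.
Combining: Bq·Wb = s⁻¹ · (kg·m²·s⁻²·A⁻¹) = kg·m²·s⁻³·A⁻¹.
kg·m²·s⁻³·A⁻¹ is the base-SI form of the volt.

V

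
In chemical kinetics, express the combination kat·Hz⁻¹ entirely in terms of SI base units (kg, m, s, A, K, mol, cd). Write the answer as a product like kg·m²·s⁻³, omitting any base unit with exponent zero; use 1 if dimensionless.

kat = s⁻¹·mol.
Hz = s⁻¹.
So Hz⁻¹ = s.
Combining: kat·Hz⁻¹ = (s⁻¹·mol) · s = mol.

mol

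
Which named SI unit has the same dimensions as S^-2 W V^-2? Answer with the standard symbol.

Ω

S = kg⁻¹·m⁻²·s³·A².
So S⁻² = kg²·m⁴·s⁻⁶·A⁻⁴.
W = kg·m²·s⁻³.
V = kg·m²·s⁻³·A⁻¹.
So V⁻² = kg⁻²·m⁻⁴·s⁶·A².
Combining: S⁻²·W·V⁻² = (kg²·m⁴·s⁻⁶·A⁻⁴) · (kg·m²·s⁻³) · (kg⁻²·m⁻⁴·s⁶·A²) = kg·m²·s⁻³·A⁻².
kg·m²·s⁻³·A⁻² is the base-SI form of the ohm.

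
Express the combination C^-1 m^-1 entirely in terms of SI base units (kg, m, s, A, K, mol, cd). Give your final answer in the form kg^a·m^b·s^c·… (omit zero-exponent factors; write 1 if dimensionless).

m⁻¹·s⁻¹·A⁻¹

C = s·A.
So C⁻¹ = s⁻¹·A⁻¹.
Combining: C⁻¹·m⁻¹ = (s⁻¹·A⁻¹) · m⁻¹ = m⁻¹·s⁻¹·A⁻¹.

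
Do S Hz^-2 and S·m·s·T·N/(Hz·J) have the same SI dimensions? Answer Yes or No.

Left side:
  S = kg⁻¹·m⁻²·s³·A².
  Hz = s⁻¹.
  So Hz⁻² = s².
  Combining: S·Hz⁻² = (kg⁻¹·m⁻²·s³·A²) · s² = kg⁻¹·m⁻²·s⁵·A².
Right side:
  S = 1/Ω (conductance is reciprocal resistance),
      = kg⁻¹·m⁻²·s³·A².
  T = Wb/m² (flux density = flux per area),
      = kg·s⁻²·A⁻¹.
  Hz = 1/s = s⁻¹ (frequency is cycles per second).
  So Hz⁻¹ = s.
  J = N·m (work = force × distance),
      = kg·m²·s⁻².
  So J⁻¹ = kg⁻¹·m⁻²·s².
  N = kg·m/s² = kg·m·s⁻² (force = mass × acceleration).
  Combining: S·m·s·T·Hz⁻¹·J⁻¹·N = (kg⁻¹·m⁻²·s³·A²) · m · s · (kg·s⁻²·A⁻¹) · s · (kg⁻¹·m⁻²·s²) · (kg·m·s⁻²) = m⁻²·s³·A.
Left is kg⁻¹·m⁻²·s⁵·A²; right is m⁻²·s³·A — different.

No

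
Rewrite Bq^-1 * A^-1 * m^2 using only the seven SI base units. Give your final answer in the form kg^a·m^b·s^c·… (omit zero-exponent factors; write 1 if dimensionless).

m²·s·A⁻¹

Bq = 1/s = s⁻¹ (activity is decays per second).
So Bq⁻¹ = s.
Combining: Bq⁻¹·A⁻¹·m² = s · A⁻¹ · m² = m²·s·A⁻¹.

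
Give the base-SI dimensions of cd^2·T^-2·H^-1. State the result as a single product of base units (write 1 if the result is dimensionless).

kg⁻³·m⁻²·s⁶·A⁴·cd²

T = Wb/m² (flux density = flux per area),
    = kg·s⁻²·A⁻¹.
So T⁻² = kg⁻²·s⁴·A².
H = Wb/A (inductance = flux per current),
    = kg·m²·s⁻²·A⁻².
So H⁻¹ = kg⁻¹·m⁻²·s²·A².
Combining: cd²·T⁻²·H⁻¹ = cd² · (kg⁻²·s⁴·A²) · (kg⁻¹·m⁻²·s²·A²) = kg⁻³·m⁻²·s⁶·A⁴·cd².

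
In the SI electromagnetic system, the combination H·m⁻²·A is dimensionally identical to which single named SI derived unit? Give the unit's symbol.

H = kg·m²·s⁻²·A⁻².
Combining: H·m⁻²·A = (kg·m²·s⁻²·A⁻²) · m⁻² · A = kg·s⁻²·A⁻¹.
kg·s⁻²·A⁻¹ is the base-SI form of the tesla.

T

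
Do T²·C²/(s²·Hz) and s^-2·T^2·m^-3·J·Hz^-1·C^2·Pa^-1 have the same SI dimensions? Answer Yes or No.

Yes

Left side:
  T = Wb/m² (flux density = flux per area),
      = kg·s⁻²·A⁻¹.
  So T² = kg²·s⁻⁴·A⁻².
  Hz = 1/s = s⁻¹ (frequency is cycles per second).
  So Hz⁻¹ = s.
  C = A·s = s·A (charge = current × time).
  So C² = s²·A².
  Combining: s⁻²·T²·Hz⁻¹·C² = s⁻² · (kg²·s⁻⁴·A⁻²) · s · (s²·A²) = kg²·s⁻³.
Right side:
  T = Wb/m² (flux density = flux per area),
      = kg·s⁻²·A⁻¹.
  So T² = kg²·s⁻⁴·A⁻².
  J = N·m (work = force × distance),
      = kg·m²·s⁻².
  Hz = 1/s = s⁻¹ (frequency is cycles per second).
  So Hz⁻¹ = s.
  C = A·s = s·A (charge = current × time).
  So C² = s²·A².
  Pa = N/m² (pressure = force per area),
      = kg·m⁻¹·s⁻².
  So Pa⁻¹ = kg⁻¹·m·s².
  Combining: s⁻²·T²·m⁻³·J·Hz⁻¹·C²·Pa⁻¹ = s⁻² · (kg²·s⁻⁴·A⁻²) · m⁻³ · (kg·m²·s⁻²) · s · (s²·A²) · (kg⁻¹·m·s²) = kg²·s⁻³.
Both reduce to kg²·s⁻³.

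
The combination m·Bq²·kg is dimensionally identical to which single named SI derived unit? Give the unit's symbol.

N

Bq = 1/s = s⁻¹ (activity is decays per second).
So Bq² = s⁻².
Combining: m·Bq²·kg = m · s⁻² · kg = kg·m·s⁻².
kg·m·s⁻² is the base-SI form of the newton.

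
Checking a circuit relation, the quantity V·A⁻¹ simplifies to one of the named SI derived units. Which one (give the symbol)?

Ω

V = kg·m²·s⁻³·A⁻¹.
Combining: V·A⁻¹ = (kg·m²·s⁻³·A⁻¹) · A⁻¹ = kg·m²·s⁻³·A⁻².
kg·m²·s⁻³·A⁻² is the base-SI form of the ohm.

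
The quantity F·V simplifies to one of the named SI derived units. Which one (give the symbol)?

C

F = C/V (capacitance = charge per voltage),
    = A·s/(kg·m²·s⁻³·A⁻¹) (substituting C and V),
    = kg⁻¹·m⁻²·s⁴·A².
V = W/A (potential = power per current),
    = kg·m²·s⁻³·A⁻¹.
Combining: F·V = (kg⁻¹·m⁻²·s⁴·A²) · (kg·m²·s⁻³·A⁻¹) = s·A.
s·A is the base-SI form of the coulomb.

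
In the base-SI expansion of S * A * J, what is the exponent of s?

S = kg⁻¹·m⁻²·s³·A².
J = kg·m²·s⁻².
Combining: S·A·J = (kg⁻¹·m⁻²·s³·A²) · A · (kg·m²·s⁻²) = s·A³.
The exponent of s is 1.

1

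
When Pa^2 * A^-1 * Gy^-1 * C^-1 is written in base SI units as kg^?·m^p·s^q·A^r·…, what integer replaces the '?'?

2

Pa = N/m² (pressure = force per area),
    = kg·m⁻¹·s⁻².
So Pa² = kg²·m⁻²·s⁻⁴.
Gy = J/kg (absorbed dose = energy per mass),
    = m²·s⁻².
So Gy⁻¹ = m⁻²·s².
C = A·s = s·A (charge = current × time).
So C⁻¹ = s⁻¹·A⁻¹.
Combining: Pa²·A⁻¹·Gy⁻¹·C⁻¹ = (kg²·m⁻²·s⁻⁴) · A⁻¹ · (m⁻²·s²) · (s⁻¹·A⁻¹) = kg²·m⁻⁴·s⁻³·A⁻².
The exponent of kg is 2.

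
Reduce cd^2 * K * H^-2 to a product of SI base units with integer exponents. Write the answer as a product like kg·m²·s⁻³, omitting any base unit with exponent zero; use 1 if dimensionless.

H = Wb/A (inductance = flux per current),
    = kg·m²·s⁻²·A⁻².
So H⁻² = kg⁻²·m⁻⁴·s⁴·A⁴.
Combining: cd²·K·H⁻² = cd² · K · (kg⁻²·m⁻⁴·s⁴·A⁴) = kg⁻²·m⁻⁴·s⁴·A⁴·K·cd².

kg⁻²·m⁻⁴·s⁴·A⁴·K·cd²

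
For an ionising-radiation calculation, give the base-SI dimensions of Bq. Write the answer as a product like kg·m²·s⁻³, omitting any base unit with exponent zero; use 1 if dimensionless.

Bq = 1/s = s⁻¹ (activity is decays per second).

s⁻¹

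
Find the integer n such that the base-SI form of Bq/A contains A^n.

Bq = 1/s = s⁻¹ (activity is decays per second).
Combining: Bq·A⁻¹ = s⁻¹ · A⁻¹ = s⁻¹·A⁻¹.
The exponent of A is -1.

-1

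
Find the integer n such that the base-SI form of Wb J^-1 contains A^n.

Wb = V·s (flux: a volt is a weber per second),
    = kg·m²·s⁻²·A⁻¹.
J = N·m (work = force × distance),
    = kg·m²·s⁻².
So J⁻¹ = kg⁻¹·m⁻²·s².
Combining: Wb·J⁻¹ = (kg·m²·s⁻²·A⁻¹) · (kg⁻¹·m⁻²·s²) = A⁻¹.
The exponent of A is -1.

-1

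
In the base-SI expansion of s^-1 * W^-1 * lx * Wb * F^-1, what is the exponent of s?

W = kg·m²·s⁻³.
So W⁻¹ = kg⁻¹·m⁻²·s³.
lx = m⁻²·cd.
Wb = kg·m²·s⁻²·A⁻¹.
F = kg⁻¹·m⁻²·s⁴·A².
So F⁻¹ = kg·m²·s⁻⁴·A⁻².
Combining: s⁻¹·W⁻¹·lx·Wb·F⁻¹ = s⁻¹ · (kg⁻¹·m⁻²·s³) · (m⁻²·cd) · (kg·m²·s⁻²·A⁻¹) · (kg·m²·s⁻⁴·A⁻²) = kg·s⁻⁴·A⁻³·cd.
The exponent of s is -4.

-4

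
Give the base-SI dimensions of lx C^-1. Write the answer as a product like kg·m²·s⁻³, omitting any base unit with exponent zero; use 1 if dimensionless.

m⁻²·s⁻¹·A⁻¹·cd

lx = m⁻²·cd.
C = s·A.
So C⁻¹ = s⁻¹·A⁻¹.
Combining: lx·C⁻¹ = (m⁻²·cd) · (s⁻¹·A⁻¹) = m⁻²·s⁻¹·A⁻¹·cd.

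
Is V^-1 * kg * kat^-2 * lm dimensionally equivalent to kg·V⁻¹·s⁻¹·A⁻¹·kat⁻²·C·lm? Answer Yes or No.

Yes

Left side:
  V = kg·m²·s⁻³·A⁻¹.
  So V⁻¹ = kg⁻¹·m⁻²·s³·A.
  kat = s⁻¹·mol.
  So kat⁻² = s²·mol⁻².
  lm = cd.
  Combining: V⁻¹·kg·kat⁻²·lm = (kg⁻¹·m⁻²·s³·A) · kg · (s²·mol⁻²) · cd = m⁻²·s⁵·A·mol⁻²·cd.
Right side:
  V = W/A (potential = power per current),
      = kg·m²·s⁻³·A⁻¹.
  So V⁻¹ = kg⁻¹·m⁻²·s³·A.
  kat = mol/s = s⁻¹·mol (catalytic activity).
  So kat⁻² = s²·mol⁻².
  C = A·s = s·A (charge = current × time).
  lm = cd·sr = cd (luminous flux; sr is dimensionless).
  Combining: kg·V⁻¹·s⁻¹·A⁻¹·kat⁻²·C·lm = kg · (kg⁻¹·m⁻²·s³·A) · s⁻¹ · A⁻¹ · (s²·mol⁻²) · (s·A) · cd = m⁻²·s⁵·A·mol⁻²·cd.
Both reduce to m⁻²·s⁵·A·mol⁻²·cd.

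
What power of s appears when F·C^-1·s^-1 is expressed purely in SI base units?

2

F = C/V (capacitance = charge per voltage),
    = A·s/(kg·m²·s⁻³·A⁻¹) (substituting C and V),
    = kg⁻¹·m⁻²·s⁴·A².
C = A·s = s·A (charge = current × time).
So C⁻¹ = s⁻¹·A⁻¹.
Combining: F·C⁻¹·s⁻¹ = (kg⁻¹·m⁻²·s⁴·A²) · (s⁻¹·A⁻¹) · s⁻¹ = kg⁻¹·m⁻²·s²·A.
The exponent of s is 2.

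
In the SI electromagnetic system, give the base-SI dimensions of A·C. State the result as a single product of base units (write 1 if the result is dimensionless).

s·A²

C = s·A.
Combining: A·C = A · (s·A) = s·A².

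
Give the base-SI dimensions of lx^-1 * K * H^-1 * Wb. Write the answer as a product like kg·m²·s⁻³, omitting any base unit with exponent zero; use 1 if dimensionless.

m²·A·K·cd⁻¹

lx = lm/m² (illuminance = luminous flux per area),
    = m⁻²·cd.
So lx⁻¹ = m²·cd⁻¹.
H = Wb/A (inductance = flux per current),
    = kg·m²·s⁻²·A⁻².
So H⁻¹ = kg⁻¹·m⁻²·s²·A².
Wb = V·s (flux: a volt is a weber per second),
    = kg·m²·s⁻²·A⁻¹.
Combining: lx⁻¹·K·H⁻¹·Wb = (m²·cd⁻¹) · K · (kg⁻¹·m⁻²·s²·A²) · (kg·m²·s⁻²·A⁻¹) = m²·A·K·cd⁻¹.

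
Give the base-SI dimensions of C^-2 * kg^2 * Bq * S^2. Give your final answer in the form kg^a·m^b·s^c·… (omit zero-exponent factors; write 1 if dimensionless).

m⁻⁴·s³·A²

C = s·A.
So C⁻² = s⁻²·A⁻².
Bq = s⁻¹.
S = kg⁻¹·m⁻²·s³·A².
So S² = kg⁻²·m⁻⁴·s⁶·A⁴.
Combining: C⁻²·kg²·Bq·S² = (s⁻²·A⁻²) · kg² · s⁻¹ · (kg⁻²·m⁻⁴·s⁶·A⁴) = m⁻⁴·s³·A².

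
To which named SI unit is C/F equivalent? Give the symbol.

C = A·s = s·A (charge = current × time).
F = C/V (capacitance = charge per voltage),
    = A·s/(kg·m²·s⁻³·A⁻¹) (substituting C and V),
    = kg⁻¹·m⁻²·s⁴·A².
So F⁻¹ = kg·m²·s⁻⁴·A⁻².
Combining: C·F⁻¹ = (s·A) · (kg·m²·s⁻⁴·A⁻²) = kg·m²·s⁻³·A⁻¹.
kg·m²·s⁻³·A⁻¹ is the base-SI form of the volt.

V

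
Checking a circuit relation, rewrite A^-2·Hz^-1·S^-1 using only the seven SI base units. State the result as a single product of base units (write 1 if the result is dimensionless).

kg·m²·s⁻²·A⁻⁴

Hz = s⁻¹.
So Hz⁻¹ = s.
S = kg⁻¹·m⁻²·s³·A².
So S⁻¹ = kg·m²·s⁻³·A⁻².
Combining: A⁻²·Hz⁻¹·S⁻¹ = A⁻² · s · (kg·m²·s⁻³·A⁻²) = kg·m²·s⁻²·A⁻⁴.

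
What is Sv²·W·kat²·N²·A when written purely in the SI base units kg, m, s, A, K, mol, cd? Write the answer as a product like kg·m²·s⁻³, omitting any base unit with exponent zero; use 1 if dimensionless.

kg³·m⁸·s⁻¹³·A·mol²

Sv = J/kg (equivalent dose = energy per mass),
    = m²·s⁻².
So Sv² = m⁴·s⁻⁴.
W = J/s (power = energy per time),
    = kg·m²·s⁻³.
kat = mol/s = s⁻¹·mol (catalytic activity).
So kat² = s⁻²·mol².
N = kg·m/s² = kg·m·s⁻² (force = mass × acceleration).
So N² = kg²·m²·s⁻⁴.
Combining: Sv²·W·kat²·N²·A = (m⁴·s⁻⁴) · (kg·m²·s⁻³) · (s⁻²·mol²) · (kg²·m²·s⁻⁴) · A = kg³·m⁸·s⁻¹³·A·mol².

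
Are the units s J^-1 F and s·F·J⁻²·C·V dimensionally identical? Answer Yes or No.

Yes

Left side:
  J = N·m (work = force × distance),
      = kg·m²·s⁻².
  So J⁻¹ = kg⁻¹·m⁻²·s².
  F = C/V (capacitance = charge per voltage),
      = A·s/(kg·m²·s⁻³·A⁻¹) (substituting C and V),
      = kg⁻¹·m⁻²·s⁴·A².
  Combining: s·J⁻¹·F = s · (kg⁻¹·m⁻²·s²) · (kg⁻¹·m⁻²·s⁴·A²) = kg⁻²·m⁻⁴·s⁷·A².
Right side:
  F = C/V (capacitance = charge per voltage),
      = A·s/(kg·m²·s⁻³·A⁻¹) (substituting C and V),
      = kg⁻¹·m⁻²·s⁴·A².
  J = N·m (work = force × distance),
      = kg·m²·s⁻².
  So J⁻² = kg⁻²·m⁻⁴·s⁴.
  C = A·s = s·A (charge = current × time).
  V = W/A (potential = power per current),
      = kg·m²·s⁻³·A⁻¹.
  Combining: s·F·J⁻²·C·V = s · (kg⁻¹·m⁻²·s⁴·A²) · (kg⁻²·m⁻⁴·s⁴) · (s·A) · (kg·m²·s⁻³·A⁻¹) = kg⁻²·m⁻⁴·s⁷·A².
Both reduce to kg⁻²·m⁻⁴·s⁷·A².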